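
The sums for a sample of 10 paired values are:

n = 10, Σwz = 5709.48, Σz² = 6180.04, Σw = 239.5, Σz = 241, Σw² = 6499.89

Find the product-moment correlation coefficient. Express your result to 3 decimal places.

-0.117

r = (nΣwz − ΣwΣz) / √[(nΣw² − (Σw)²)(nΣz² − (Σz)²)]
Numerator: 10×5709.48 − 239.5×241 = -624.7
Denominator: √[(64998.9 − 57360.25)(61800.4 − 58081)] = √[7638.65 × 3719.4] = 5330.2153
r = -624.7 / 5330.2153 ≈ -0.117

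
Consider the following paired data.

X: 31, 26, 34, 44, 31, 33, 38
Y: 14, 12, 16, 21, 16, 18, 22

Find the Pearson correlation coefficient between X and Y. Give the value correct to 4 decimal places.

n = 7, ΣX = 237, ΣY = 119, ΣX² = 8223, ΣY² = 2101, ΣXY = 4140
nΣXY − ΣXΣY = 28980 − 28203 = 777
nΣX² − (ΣX)² = 57561 − 56169 = 1392; nΣY² − (ΣY)² = 14707 − 14161 = 546
r = 777 / √(1392 × 546) = 777 / 871.7981 ≈ 0.8913

0.8913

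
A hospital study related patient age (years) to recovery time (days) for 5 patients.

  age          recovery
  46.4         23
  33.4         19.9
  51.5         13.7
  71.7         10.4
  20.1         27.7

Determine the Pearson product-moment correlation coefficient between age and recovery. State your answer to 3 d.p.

n = 5, Σx = 223.1, Σy = 94.7, Σx² = 11465.67, Σy² = 1988.15, Σxy = 3739.86
nΣxy − ΣxΣy = 18699.3 − 21127.57 = -2428.27
nΣx² − (Σx)² = 57328.35 − 49773.61 = 7554.74; nΣy² − (Σy)² = 9940.75 − 8968.09 = 972.66
r = -2428.27 / √(7554.74 × 972.66) = -2428.27 / 2710.7551 ≈ -0.896

-0.896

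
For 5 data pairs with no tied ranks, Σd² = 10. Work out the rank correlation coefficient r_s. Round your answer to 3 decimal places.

0.500

ρ = 1 − 6Σd² / [n(n²−1)] = 1 − 6×10 / (5×24)
  = 1 − 60/120 = 1 − 0.5000 ≈ 0.500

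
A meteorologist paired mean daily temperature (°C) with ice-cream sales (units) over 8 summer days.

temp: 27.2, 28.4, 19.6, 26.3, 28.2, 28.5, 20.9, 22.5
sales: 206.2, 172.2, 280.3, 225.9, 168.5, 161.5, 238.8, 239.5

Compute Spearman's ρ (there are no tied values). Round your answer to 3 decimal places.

Rank temp: 5, 7, 1, 4, 6, 8, 2, 3
Rank sales: 4, 3, 8, 5, 2, 1, 6, 7
d = rank(temp) − rank(sales): 1, 4, -7, -1, 4, 7, -4, -4; Σd² = 164
ρ = 1 − 6Σd² / [n(n²−1)] = 1 − 6×164 / (8×63) = 1 − 984/504 ≈ -0.952

-0.952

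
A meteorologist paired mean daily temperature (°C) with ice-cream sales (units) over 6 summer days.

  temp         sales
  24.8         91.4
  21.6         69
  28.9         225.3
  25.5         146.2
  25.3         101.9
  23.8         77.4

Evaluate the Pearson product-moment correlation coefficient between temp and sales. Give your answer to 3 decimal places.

0.921

n = 6, Σx = 149.9, Σy = 711.2, Σx² = 3773.59, Σy² = 101623.86, Σxy = 18416.58
nΣxy − ΣxΣy = 110499.48 − 106608.88 = 3890.6
nΣx² − (Σx)² = 22641.54 − 22470.01 = 171.53; nΣy² − (Σy)² = 609743.16 − 505805.44 = 103937.72
r = 3890.6 / √(171.53 × 103937.72) = 3890.6 / 4222.3734 ≈ 0.921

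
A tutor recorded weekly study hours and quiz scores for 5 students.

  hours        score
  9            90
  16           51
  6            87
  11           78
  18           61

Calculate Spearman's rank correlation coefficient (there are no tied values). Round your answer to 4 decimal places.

Rank hours: 2, 4, 1, 3, 5
Rank score: 5, 1, 4, 3, 2
d = rank(hours) − rank(score): -3, 3, -3, 0, 3; Σd² = 36
ρ = 1 − 6Σd² / [n(n²−1)] = 1 − 6×36 / (5×24) = 1 − 216/120 ≈ -0.8000

-0.8000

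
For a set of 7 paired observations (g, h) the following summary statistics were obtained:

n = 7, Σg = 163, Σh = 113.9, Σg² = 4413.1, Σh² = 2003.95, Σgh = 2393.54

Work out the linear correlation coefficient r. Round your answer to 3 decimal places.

-0.848

r = (nΣgh − ΣgΣh) / √[(nΣg² − (Σg)²)(nΣh² − (Σh)²)]
Numerator: 7×2393.54 − 163×113.9 = -1810.92
Denominator: √[(30891.7 − 26569)(14027.65 − 12973.21)] = √[4322.7 × 1054.44] = 2134.9538
r = -1810.92 / 2134.9538 ≈ -0.848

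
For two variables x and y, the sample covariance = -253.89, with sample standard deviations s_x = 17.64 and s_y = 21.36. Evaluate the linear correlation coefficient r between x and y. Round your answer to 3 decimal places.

r = Cov(x,y) / (s_x · s_y) = -253.89 / (17.64 × 21.36)
  = -253.89 / 376.7904 ≈ -0.674

-0.674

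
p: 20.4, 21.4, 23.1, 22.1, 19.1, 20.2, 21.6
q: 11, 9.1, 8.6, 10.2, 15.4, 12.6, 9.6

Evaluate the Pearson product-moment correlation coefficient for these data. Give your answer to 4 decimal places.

n = 7, Σp = 147.9, Σq = 76.5, Σp² = 3135.55, Σq² = 869.89, Σpq = 1599.24
nΣpq − ΣpΣq = 11194.68 − 11314.35 = -119.67
nΣp² − (Σp)² = 21948.85 − 21874.41 = 74.44; nΣq² − (Σq)² = 6089.23 − 5852.25 = 236.98
r = -119.67 / √(74.44 × 236.98) = -119.67 / 132.8186 ≈ -0.9010

-0.9010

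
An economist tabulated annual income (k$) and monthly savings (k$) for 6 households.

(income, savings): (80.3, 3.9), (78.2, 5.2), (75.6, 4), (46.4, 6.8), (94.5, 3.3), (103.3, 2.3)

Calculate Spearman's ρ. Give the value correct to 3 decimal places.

Rank income: 4, 3, 2, 1, 5, 6
Rank savings: 3, 5, 4, 6, 2, 1
d = rank(income) − rank(savings): 1, -2, -2, -5, 3, 5; Σd² = 68
ρ = 1 − 6Σd² / [n(n²−1)] = 1 − 6×68 / (6×35) = 1 − 408/210 ≈ -0.943

-0.943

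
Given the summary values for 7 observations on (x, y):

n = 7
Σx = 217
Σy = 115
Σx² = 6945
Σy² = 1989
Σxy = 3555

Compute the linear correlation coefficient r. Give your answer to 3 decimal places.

r = (nΣxy − ΣxΣy) / √[(nΣx² − (Σx)²)(nΣy² − (Σy)²)]
Numerator: 7×3555 − 217×115 = -70
Denominator: √[(48615 − 47089)(13923 − 13225)] = √[1526 × 698] = 1032.0601
r = -70 / 1032.0601 ≈ -0.068

-0.068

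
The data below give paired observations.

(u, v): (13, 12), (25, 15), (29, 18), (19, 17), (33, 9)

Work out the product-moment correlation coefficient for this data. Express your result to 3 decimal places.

n = 5, Σu = 119, Σv = 71, Σu² = 3085, Σv² = 1063, Σuv = 1673
nΣuv − ΣuΣv = 8365 − 8449 = -84
nΣu² − (Σu)² = 15425 − 14161 = 1264; nΣv² − (Σv)² = 5315 − 5041 = 274
r = -84 / √(1264 × 274) = -84 / 588.5032 ≈ -0.143

-0.143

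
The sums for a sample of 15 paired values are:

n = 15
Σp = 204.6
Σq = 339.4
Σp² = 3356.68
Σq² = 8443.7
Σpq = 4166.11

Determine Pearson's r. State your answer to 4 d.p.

-0.7045

r = (nΣpq − ΣpΣq) / √[(nΣp² − (Σp)²)(nΣq² − (Σq)²)]
Numerator: 15×4166.11 − 204.6×339.4 = -6949.59
Denominator: √[(50350.2 − 41861.16)(126655.5 − 115192.36)] = √[8489.04 × 11463.14] = 9864.6365
r = -6949.59 / 9864.6365 ≈ -0.7045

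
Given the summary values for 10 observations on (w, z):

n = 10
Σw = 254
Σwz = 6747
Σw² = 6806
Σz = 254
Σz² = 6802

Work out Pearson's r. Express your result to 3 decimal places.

r = (nΣwz − ΣwΣz) / √[(nΣw² − (Σw)²)(nΣz² − (Σz)²)]
Numerator: 10×6747 − 254×254 = 2954
Denominator: √[(68060 − 64516)(68020 − 64516)] = √[3544 × 3504] = 3523.9432
r = 2954 / 3523.9432 ≈ 0.838

0.838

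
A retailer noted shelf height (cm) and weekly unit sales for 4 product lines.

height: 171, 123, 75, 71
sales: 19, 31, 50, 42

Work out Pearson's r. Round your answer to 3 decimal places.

-0.960

n = 4, Σx = 440, Σy = 142, Σx² = 55036, Σy² = 5586, Σxy = 13794
nΣxy − ΣxΣy = 55176 − 62480 = -7304
nΣx² − (Σx)² = 220144 − 193600 = 26544; nΣy² − (Σy)² = 22344 − 20164 = 2180
r = -7304 / √(26544 × 2180) = -7304 / 7606.9652 ≈ -0.960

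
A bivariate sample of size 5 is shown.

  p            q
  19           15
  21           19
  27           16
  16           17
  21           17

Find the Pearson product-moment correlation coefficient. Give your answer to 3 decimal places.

n = 5, Σp = 104, Σq = 84, Σp² = 2228, Σq² = 1420, Σpq = 1745
nΣpq − ΣpΣq = 8725 − 8736 = -11
nΣp² − (Σp)² = 11140 − 10816 = 324; nΣq² − (Σq)² = 7100 − 7056 = 44
r = -11 / √(324 × 44) = -11 / 119.3985 ≈ -0.092

-0.092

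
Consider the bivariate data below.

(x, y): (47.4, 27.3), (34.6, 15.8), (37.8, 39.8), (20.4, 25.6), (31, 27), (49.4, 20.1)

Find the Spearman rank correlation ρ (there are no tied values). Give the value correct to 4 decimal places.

Rank x: 5, 3, 4, 1, 2, 6
Rank y: 5, 1, 6, 3, 4, 2
d = rank(x) − rank(y): 0, 2, -2, -2, -2, 4; Σd² = 32
ρ = 1 − 6Σd² / [n(n²−1)] = 1 − 6×32 / (6×35) = 1 − 192/210 ≈ 0.0857

0.0857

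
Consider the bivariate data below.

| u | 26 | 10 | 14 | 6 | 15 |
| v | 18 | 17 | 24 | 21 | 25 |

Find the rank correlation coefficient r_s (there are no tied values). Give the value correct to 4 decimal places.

0.2000

Rank u: 5, 2, 3, 1, 4
Rank v: 2, 1, 4, 3, 5
d = rank(u) − rank(v): 3, 1, -1, -2, -1; Σd² = 16
ρ = 1 − 6Σd² / [n(n²−1)] = 1 − 6×16 / (5×24) = 1 − 96/120 ≈ 0.2000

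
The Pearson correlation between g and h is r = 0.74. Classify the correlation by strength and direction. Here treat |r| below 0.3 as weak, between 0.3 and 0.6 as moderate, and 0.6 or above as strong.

r = 0.74 > 0 so the relationship is positive.
|r| = 0.74, which falls in the strong range.

strong positive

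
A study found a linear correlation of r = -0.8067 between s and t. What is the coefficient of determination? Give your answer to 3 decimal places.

0.651

r² = (-0.8067)² = 0.651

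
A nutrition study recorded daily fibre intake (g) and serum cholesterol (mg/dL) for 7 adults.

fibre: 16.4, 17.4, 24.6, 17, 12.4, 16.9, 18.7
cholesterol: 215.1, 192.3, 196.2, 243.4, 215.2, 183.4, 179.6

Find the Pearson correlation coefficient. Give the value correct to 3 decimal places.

-0.326

n = 7, Σx = 123.4, Σy = 1425.2, Σx² = 2254.94, Σy² = 293188.06, Σxy = 24964.44
nΣxy − ΣxΣy = 174751.08 − 175869.68 = -1118.6
nΣx² − (Σx)² = 15784.58 − 15227.56 = 557.02; nΣy² − (Σy)² = 2052316.42 − 2031195.04 = 21121.38
r = -1118.6 / √(557.02 × 21121.38) = -1118.6 / 3430.0191 ≈ -0.326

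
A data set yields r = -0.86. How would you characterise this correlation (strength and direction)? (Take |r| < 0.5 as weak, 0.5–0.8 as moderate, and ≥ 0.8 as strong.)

r = -0.86 < 0 so the relationship is negative.
|r| = 0.86, which falls in the strong range.

strong negative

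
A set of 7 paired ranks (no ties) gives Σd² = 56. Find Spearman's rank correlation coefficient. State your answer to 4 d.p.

ρ = 1 − 6Σd² / [n(n²−1)] = 1 − 6×56 / (7×48)
  = 1 − 336/336 = 1 − 1.00000 ≈ 0.0000

0.0000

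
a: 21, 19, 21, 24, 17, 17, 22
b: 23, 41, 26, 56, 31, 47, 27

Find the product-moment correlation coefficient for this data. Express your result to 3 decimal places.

0.083

n = 7, Σa = 141, Σb = 251, Σa² = 2881, Σb² = 9921, Σab = 5072
nΣab − ΣaΣb = 35504 − 35391 = 113
nΣa² − (Σa)² = 20167 − 19881 = 286; nΣb² − (Σb)² = 69447 − 63001 = 6446
r = 113 / √(286 × 6446) = 113 / 1357.7761 ≈ 0.083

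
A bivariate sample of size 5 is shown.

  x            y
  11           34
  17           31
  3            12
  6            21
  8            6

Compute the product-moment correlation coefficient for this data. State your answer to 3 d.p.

n = 5, Σx = 45, Σy = 104, Σx² = 519, Σy² = 2738, Σxy = 1111
nΣxy − ΣxΣy = 5555 − 4680 = 875
nΣx² − (Σx)² = 2595 − 2025 = 570; nΣy² − (Σy)² = 13690 − 10816 = 2874
r = 875 / √(570 × 2874) = 875 / 1279.9141 ≈ 0.684

0.684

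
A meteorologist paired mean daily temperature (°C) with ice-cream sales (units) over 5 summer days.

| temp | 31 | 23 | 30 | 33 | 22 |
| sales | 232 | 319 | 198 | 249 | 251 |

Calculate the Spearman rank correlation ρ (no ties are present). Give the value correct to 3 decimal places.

-0.500

Rank temp: 4, 2, 3, 5, 1
Rank sales: 2, 5, 1, 3, 4
d = rank(temp) − rank(sales): 2, -3, 2, 2, -3; Σd² = 30
ρ = 1 − 6Σd² / [n(n²−1)] = 1 − 6×30 / (5×24) = 1 − 180/120 ≈ -0.500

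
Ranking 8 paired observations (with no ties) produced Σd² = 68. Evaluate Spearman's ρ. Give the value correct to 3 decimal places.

ρ = 1 − 6Σd² / [n(n²−1)] = 1 − 6×68 / (8×63)
  = 1 − 408/504 = 1 − 0.8095 ≈ 0.190

0.190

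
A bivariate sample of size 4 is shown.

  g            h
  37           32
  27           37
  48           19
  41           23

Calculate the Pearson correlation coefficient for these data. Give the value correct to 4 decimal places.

n = 4, Σg = 153, Σh = 111, Σg² = 6083, Σh² = 3283, Σgh = 4038
nΣgh − ΣgΣh = 16152 − 16983 = -831
nΣg² − (Σg)² = 24332 − 23409 = 923; nΣh² − (Σh)² = 13132 − 12321 = 811
r = -831 / √(923 × 811) = -831 / 865.1896 ≈ -0.9605

-0.9605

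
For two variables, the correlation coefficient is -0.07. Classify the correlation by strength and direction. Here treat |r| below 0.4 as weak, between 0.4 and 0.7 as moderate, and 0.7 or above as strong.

r = -0.07 < 0 so the relationship is negative.
|r| = 0.07, which falls in the weak range.

weak negative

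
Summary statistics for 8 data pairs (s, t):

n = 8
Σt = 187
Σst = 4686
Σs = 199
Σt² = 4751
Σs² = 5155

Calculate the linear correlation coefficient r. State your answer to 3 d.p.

0.123

r = (nΣst − ΣsΣt) / √[(nΣs² − (Σs)²)(nΣt² − (Σt)²)]
Numerator: 8×4686 − 199×187 = 275
Denominator: √[(41240 − 39601)(38008 − 34969)] = √[1639 × 3039] = 2231.7977
r = 275 / 2231.7977 ≈ 0.123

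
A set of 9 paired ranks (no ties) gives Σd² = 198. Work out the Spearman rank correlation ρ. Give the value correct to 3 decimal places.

ρ = 1 − 6Σd² / [n(n²−1)] = 1 − 6×198 / (9×80)
  = 1 − 1188/720 = 1 − 1.6500 ≈ -0.650

-0.650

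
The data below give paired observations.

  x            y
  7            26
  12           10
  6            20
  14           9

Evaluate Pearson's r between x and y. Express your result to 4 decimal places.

-0.9047

n = 4, Σx = 39, Σy = 65, Σx² = 425, Σy² = 1257, Σxy = 548
nΣxy − ΣxΣy = 2192 − 2535 = -343
nΣx² − (Σx)² = 1700 − 1521 = 179; nΣy² − (Σy)² = 5028 − 4225 = 803
r = -343 / √(179 × 803) = -343 / 379.1266 ≈ -0.9047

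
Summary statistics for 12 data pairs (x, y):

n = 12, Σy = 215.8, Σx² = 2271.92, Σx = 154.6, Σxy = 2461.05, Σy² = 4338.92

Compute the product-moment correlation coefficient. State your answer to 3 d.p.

-0.891

r = (nΣxy − ΣxΣy) / √[(nΣx² − (Σx)²)(nΣy² − (Σy)²)]
Numerator: 12×2461.05 − 154.6×215.8 = -3830.08
Denominator: √[(27263.04 − 23901.16)(52067.04 − 46569.64)] = √[3361.88 × 5497.4] = 4299.0230
r = -3830.08 / 4299.0230 ≈ -0.891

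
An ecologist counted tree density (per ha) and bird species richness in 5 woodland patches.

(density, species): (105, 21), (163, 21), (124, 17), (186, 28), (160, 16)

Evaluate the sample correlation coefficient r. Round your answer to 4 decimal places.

n = 5, Σx = 738, Σy = 103, Σx² = 113166, Σy² = 2211, Σxy = 15504
nΣxy − ΣxΣy = 77520 − 76014 = 1506
nΣx² − (Σx)² = 565830 − 544644 = 21186; nΣy² − (Σy)² = 11055 − 10609 = 446
r = 1506 / √(21186 × 446) = 1506 / 3073.9154 ≈ 0.4899

0.4899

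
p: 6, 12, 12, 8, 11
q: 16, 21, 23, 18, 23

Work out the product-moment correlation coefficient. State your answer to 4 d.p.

0.9333

n = 5, Σp = 49, Σq = 101, Σp² = 509, Σq² = 2079, Σpq = 1021
nΣpq − ΣpΣq = 5105 − 4949 = 156
nΣp² − (Σp)² = 2545 − 2401 = 144; nΣq² − (Σq)² = 10395 − 10201 = 194
r = 156 / √(144 × 194) = 156 / 167.1407 ≈ 0.9333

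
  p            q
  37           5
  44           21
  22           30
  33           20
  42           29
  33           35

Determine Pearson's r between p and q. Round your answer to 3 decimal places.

-0.289

n = 6, Σp = 211, Σq = 140, Σp² = 7731, Σq² = 3832, Σpq = 4802
nΣpq − ΣpΣq = 28812 − 29540 = -728
nΣp² − (Σp)² = 46386 − 44521 = 1865; nΣq² − (Σq)² = 22992 − 19600 = 3392
r = -728 / √(1865 × 3392) = -728 / 2515.1700 ≈ -0.289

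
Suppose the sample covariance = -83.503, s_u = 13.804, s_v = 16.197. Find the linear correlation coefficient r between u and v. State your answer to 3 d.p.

r = Cov(u,v) / (s_u · s_v) = -83.503 / (13.804 × 16.197)
  = -83.503 / 223.5834 ≈ -0.373

-0.373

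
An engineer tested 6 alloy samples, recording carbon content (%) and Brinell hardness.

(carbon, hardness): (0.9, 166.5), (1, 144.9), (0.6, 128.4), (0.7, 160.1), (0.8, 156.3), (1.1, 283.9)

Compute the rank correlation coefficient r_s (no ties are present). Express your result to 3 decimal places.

Rank carbon: 4, 5, 1, 2, 3, 6
Rank hardness: 5, 2, 1, 4, 3, 6
d = rank(carbon) − rank(hardness): -1, 3, 0, -2, 0, 0; Σd² = 14
ρ = 1 − 6Σd² / [n(n²−1)] = 1 − 6×14 / (6×35) = 1 − 84/210 ≈ 0.600

0.600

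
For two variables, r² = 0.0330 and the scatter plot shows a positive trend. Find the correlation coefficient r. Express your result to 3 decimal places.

|r| = √0.0330 = 0.182
The association is positive, so r = 0.182.

0.182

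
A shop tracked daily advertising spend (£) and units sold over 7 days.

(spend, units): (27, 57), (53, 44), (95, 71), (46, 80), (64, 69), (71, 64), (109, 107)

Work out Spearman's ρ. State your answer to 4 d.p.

0.5357

Rank spend: 1, 3, 6, 2, 4, 5, 7
Rank units: 2, 1, 5, 6, 4, 3, 7
d = rank(spend) − rank(units): -1, 2, 1, -4, 0, 2, 0; Σd² = 26
ρ = 1 − 6Σd² / [n(n²−1)] = 1 − 6×26 / (7×48) = 1 − 156/336 ≈ 0.5357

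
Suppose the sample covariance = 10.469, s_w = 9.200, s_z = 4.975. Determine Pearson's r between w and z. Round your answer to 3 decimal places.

0.229

r = Cov(w,z) / (s_w · s_z) = 10.469 / (9.200 × 4.975)
  = 10.469 / 45.7700 ≈ 0.229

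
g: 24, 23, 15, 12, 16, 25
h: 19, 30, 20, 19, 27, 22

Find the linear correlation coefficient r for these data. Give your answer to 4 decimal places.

0.2376

n = 6, Σg = 115, Σh = 137, Σg² = 2355, Σh² = 3235, Σgh = 2656
nΣgh − ΣgΣh = 15936 − 15755 = 181
nΣg² − (Σg)² = 14130 − 13225 = 905; nΣh² − (Σh)² = 19410 − 18769 = 641
r = 181 / √(905 × 641) = 181 / 761.6462 ≈ 0.2376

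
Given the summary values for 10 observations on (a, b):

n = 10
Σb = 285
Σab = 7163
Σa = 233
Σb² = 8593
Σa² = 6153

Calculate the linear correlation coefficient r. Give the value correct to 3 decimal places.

r = (nΣab − ΣaΣb) / √[(nΣa² − (Σa)²)(nΣb² − (Σb)²)]
Numerator: 10×7163 − 233×285 = 5225
Denominator: √[(61530 − 54289)(85930 − 81225)] = √[7241 × 4705] = 5836.8575
r = 5225 / 5836.8575 ≈ 0.895

0.895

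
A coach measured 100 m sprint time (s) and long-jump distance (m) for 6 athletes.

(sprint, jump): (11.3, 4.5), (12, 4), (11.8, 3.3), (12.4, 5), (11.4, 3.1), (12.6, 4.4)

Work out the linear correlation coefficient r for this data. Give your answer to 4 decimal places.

n = 6, Σx = 71.5, Σy = 24.3, Σx² = 853.41, Σy² = 101.11, Σxy = 290.57
nΣxy − ΣxΣy = 1743.42 − 1737.45 = 5.97
nΣx² − (Σx)² = 5120.46 − 5112.25 = 8.21; nΣy² − (Σy)² = 606.66 − 590.49 = 16.17
r = 5.97 / √(8.21 × 16.17) = 5.97 / 11.5220 ≈ 0.5181

0.5181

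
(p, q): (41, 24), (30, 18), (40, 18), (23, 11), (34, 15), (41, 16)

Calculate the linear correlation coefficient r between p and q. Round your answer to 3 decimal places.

0.702

n = 6, Σp = 209, Σq = 102, Σp² = 7547, Σq² = 1826, Σpq = 3663
nΣpq − ΣpΣq = 21978 − 21318 = 660
nΣp² − (Σp)² = 45282 − 43681 = 1601; nΣq² − (Σq)² = 10956 − 10404 = 552
r = 660 / √(1601 × 552) = 660 / 940.0808 ≈ 0.702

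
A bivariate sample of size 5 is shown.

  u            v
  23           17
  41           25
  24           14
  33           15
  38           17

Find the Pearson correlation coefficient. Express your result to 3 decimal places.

n = 5, Σu = 159, Σv = 88, Σu² = 5319, Σv² = 1624, Σuv = 2893
nΣuv − ΣuΣv = 14465 − 13992 = 473
nΣu² − (Σu)² = 26595 − 25281 = 1314; nΣv² − (Σv)² = 8120 − 7744 = 376
r = 473 / √(1314 × 376) = 473 / 702.8969 ≈ 0.673

0.673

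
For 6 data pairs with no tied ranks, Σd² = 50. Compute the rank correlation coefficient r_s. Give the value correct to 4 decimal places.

ρ = 1 − 6Σd² / [n(n²−1)] = 1 − 6×50 / (6×35)
  = 1 − 300/210 = 1 − 1.42857 ≈ -0.4286

-0.4286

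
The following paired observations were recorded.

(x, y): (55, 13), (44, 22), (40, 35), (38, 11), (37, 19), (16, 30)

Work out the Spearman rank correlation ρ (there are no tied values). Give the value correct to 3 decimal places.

-0.200

Rank x: 6, 5, 4, 3, 2, 1
Rank y: 2, 4, 6, 1, 3, 5
d = rank(x) − rank(y): 4, 1, -2, 2, -1, -4; Σd² = 42
ρ = 1 − 6Σd² / [n(n²−1)] = 1 − 6×42 / (6×35) = 1 − 252/210 ≈ -0.200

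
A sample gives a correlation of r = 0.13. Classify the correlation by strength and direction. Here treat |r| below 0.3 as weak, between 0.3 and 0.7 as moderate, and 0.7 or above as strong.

weak positive

r = 0.13 > 0 so the relationship is positive.
|r| = 0.13, which falls in the weak range.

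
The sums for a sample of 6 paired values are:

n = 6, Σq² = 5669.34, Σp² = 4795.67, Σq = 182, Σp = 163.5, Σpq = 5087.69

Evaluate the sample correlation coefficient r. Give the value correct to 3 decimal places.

r = (nΣpq − ΣpΣq) / √[(nΣp² − (Σp)²)(nΣq² − (Σq)²)]
Numerator: 6×5087.69 − 163.5×182 = 769.14
Denominator: √[(28774.02 − 26732.25)(34016.04 − 33124)] = √[2041.77 × 892.04] = 1349.5705
r = 769.14 / 1349.5705 ≈ 0.570

0.570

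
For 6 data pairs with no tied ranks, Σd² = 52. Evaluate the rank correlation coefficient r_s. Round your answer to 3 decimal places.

-0.486

ρ = 1 − 6Σd² / [n(n²−1)] = 1 − 6×52 / (6×35)
  = 1 − 312/210 = 1 − 1.4857 ≈ -0.486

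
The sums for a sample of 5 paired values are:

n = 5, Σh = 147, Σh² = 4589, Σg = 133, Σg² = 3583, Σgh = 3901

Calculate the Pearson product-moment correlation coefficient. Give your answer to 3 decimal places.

r = (nΣgh − ΣgΣh) / √[(nΣg² − (Σg)²)(nΣh² − (Σh)²)]
Numerator: 5×3901 − 133×147 = -46
Denominator: √[(17915 − 17689)(22945 − 21609)] = √[226 × 1336] = 549.4870
r = -46 / 549.4870 ≈ -0.084

-0.084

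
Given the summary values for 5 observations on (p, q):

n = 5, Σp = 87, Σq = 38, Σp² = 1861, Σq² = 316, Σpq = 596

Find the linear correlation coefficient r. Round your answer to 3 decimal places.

r = (nΣpq − ΣpΣq) / √[(nΣp² − (Σp)²)(nΣq² − (Σq)²)]
Numerator: 5×596 − 87×38 = -326
Denominator: √[(9305 − 7569)(1580 − 1444)] = √[1736 × 136] = 485.8971
r = -326 / 485.8971 ≈ -0.671

-0.671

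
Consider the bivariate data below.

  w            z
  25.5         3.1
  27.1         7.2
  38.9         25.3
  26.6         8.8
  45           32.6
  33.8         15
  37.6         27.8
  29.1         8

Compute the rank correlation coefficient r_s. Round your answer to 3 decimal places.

0.905

Rank w: 1, 3, 7, 2, 8, 5, 6, 4
Rank z: 1, 2, 6, 4, 8, 5, 7, 3
d = rank(w) − rank(z): 0, 1, 1, -2, 0, 0, -1, 1; Σd² = 8
ρ = 1 − 6Σd² / [n(n²−1)] = 1 − 6×8 / (8×63) = 1 − 48/504 ≈ 0.905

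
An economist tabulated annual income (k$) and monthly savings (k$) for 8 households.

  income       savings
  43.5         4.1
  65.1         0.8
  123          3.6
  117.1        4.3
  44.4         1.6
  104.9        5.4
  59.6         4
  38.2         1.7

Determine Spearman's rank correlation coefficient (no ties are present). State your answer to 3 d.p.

0.310

Rank income: 2, 5, 8, 7, 3, 6, 4, 1
Rank savings: 6, 1, 4, 7, 2, 8, 5, 3
d = rank(income) − rank(savings): -4, 4, 4, 0, 1, -2, -1, -2; Σd² = 58
ρ = 1 − 6Σd² / [n(n²−1)] = 1 − 6×58 / (8×63) = 1 − 348/504 ≈ 0.310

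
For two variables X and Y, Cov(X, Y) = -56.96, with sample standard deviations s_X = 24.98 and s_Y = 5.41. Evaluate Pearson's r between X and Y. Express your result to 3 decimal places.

r = Cov(X,Y) / (s_X · s_Y) = -56.96 / (24.98 × 5.41)
  = -56.96 / 135.1418 ≈ -0.421

-0.421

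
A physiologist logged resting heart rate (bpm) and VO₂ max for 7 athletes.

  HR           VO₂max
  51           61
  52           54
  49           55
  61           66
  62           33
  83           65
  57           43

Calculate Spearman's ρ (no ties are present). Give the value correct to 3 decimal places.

0.071

Rank HR: 2, 3, 1, 5, 6, 7, 4
Rank VO₂max: 5, 3, 4, 7, 1, 6, 2
d = rank(HR) − rank(VO₂max): -3, 0, -3, -2, 5, 1, 2; Σd² = 52
ρ = 1 − 6Σd² / [n(n²−1)] = 1 − 6×52 / (7×48) = 1 − 312/336 ≈ 0.071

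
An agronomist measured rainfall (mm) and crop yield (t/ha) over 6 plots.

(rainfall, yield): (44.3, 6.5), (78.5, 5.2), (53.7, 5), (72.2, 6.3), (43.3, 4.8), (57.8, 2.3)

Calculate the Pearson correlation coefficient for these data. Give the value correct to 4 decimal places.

0.0503

n = 6, Σx = 349.8, Σy = 30.1, Σx² = 21437, Σy² = 162.31, Σxy = 1760.29
nΣxy − ΣxΣy = 10561.74 − 10528.98 = 32.76
nΣx² − (Σx)² = 128622 − 122360.04 = 6261.96; nΣy² − (Σy)² = 973.86 − 906.01 = 67.85
r = 32.76 / √(6261.96 × 67.85) = 32.76 / 651.8236 ≈ 0.0503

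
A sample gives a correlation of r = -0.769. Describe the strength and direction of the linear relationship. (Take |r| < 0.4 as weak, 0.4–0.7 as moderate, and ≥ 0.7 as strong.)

strong negative

r = -0.769 < 0 so the relationship is negative.
|r| = 0.769, which falls in the strong range.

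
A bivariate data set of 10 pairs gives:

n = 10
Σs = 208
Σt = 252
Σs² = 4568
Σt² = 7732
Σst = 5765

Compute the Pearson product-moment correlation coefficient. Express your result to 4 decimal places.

r = (nΣst − ΣsΣt) / √[(nΣs² − (Σs)²)(nΣt² − (Σt)²)]
Numerator: 10×5765 − 208×252 = 5234
Denominator: √[(45680 − 43264)(77320 − 63504)] = √[2416 × 13816] = 5777.4957
r = 5234 / 5777.4957 ≈ 0.9059

0.9059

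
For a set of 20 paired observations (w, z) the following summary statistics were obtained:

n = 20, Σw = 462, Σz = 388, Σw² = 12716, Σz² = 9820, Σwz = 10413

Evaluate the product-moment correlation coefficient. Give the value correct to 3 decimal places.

r = (nΣwz − ΣwΣz) / √[(nΣw² − (Σw)²)(nΣz² − (Σz)²)]
Numerator: 20×10413 − 462×388 = 29004
Denominator: √[(254320 − 213444)(196400 − 150544)] = √[40876 × 45856] = 43294.4553
r = 29004 / 43294.4553 ≈ 0.670

0.670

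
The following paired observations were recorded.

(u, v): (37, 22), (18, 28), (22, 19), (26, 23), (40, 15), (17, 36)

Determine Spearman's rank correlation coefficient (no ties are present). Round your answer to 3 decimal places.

-0.829

Rank u: 5, 2, 3, 4, 6, 1
Rank v: 3, 5, 2, 4, 1, 6
d = rank(u) − rank(v): 2, -3, 1, 0, 5, -5; Σd² = 64
ρ = 1 − 6Σd² / [n(n²−1)] = 1 − 6×64 / (6×35) = 1 − 384/210 ≈ -0.829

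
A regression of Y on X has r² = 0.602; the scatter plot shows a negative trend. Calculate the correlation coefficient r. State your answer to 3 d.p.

-0.776

|r| = √0.602 = 0.776
The association is negative, so r = −0.776.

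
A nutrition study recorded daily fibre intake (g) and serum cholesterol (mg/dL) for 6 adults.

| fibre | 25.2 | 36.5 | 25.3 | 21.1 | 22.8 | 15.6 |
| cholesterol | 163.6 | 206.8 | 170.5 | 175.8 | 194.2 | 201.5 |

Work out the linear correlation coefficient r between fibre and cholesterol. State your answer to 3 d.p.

n = 6, Σx = 146.5, Σy = 1112.4, Σx² = 3815.79, Σy² = 207822.98, Σxy = 27265.11
nΣxy − ΣxΣy = 163590.66 − 162966.6 = 624.06
nΣx² − (Σx)² = 22894.74 − 21462.25 = 1432.49; nΣy² − (Σy)² = 1246937.88 − 1237433.76 = 9504.12
r = 624.06 / √(1432.49 × 9504.12) = 624.06 / 3689.7909 ≈ 0.169

0.169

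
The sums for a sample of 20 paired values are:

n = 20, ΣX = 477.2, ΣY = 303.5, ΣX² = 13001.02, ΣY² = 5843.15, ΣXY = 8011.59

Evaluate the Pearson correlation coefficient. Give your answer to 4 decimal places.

0.5447

r = (nΣXY − ΣXΣY) / √[(nΣX² − (ΣX)²)(nΣY² − (ΣY)²)]
Numerator: 20×8011.59 − 477.2×303.5 = 15401.6
Denominator: √[(260020.4 − 227719.84)(116863 − 92112.25)] = √[32300.56 × 24750.75] = 28274.7783
r = 15401.6 / 28274.7783 ≈ 0.5447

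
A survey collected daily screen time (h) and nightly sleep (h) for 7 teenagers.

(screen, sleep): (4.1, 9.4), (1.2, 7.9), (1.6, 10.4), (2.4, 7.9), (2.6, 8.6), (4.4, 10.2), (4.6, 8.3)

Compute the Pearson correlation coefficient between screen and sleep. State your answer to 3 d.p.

0.211

n = 7, Σx = 20.9, Σy = 62.7, Σx² = 73.85, Σy² = 568.23, Σxy = 189.04
nΣxy − ΣxΣy = 1323.28 − 1310.43 = 12.85
nΣx² − (Σx)² = 516.95 − 436.81 = 80.14; nΣy² − (Σy)² = 3977.61 − 3931.29 = 46.32
r = 12.85 / √(80.14 × 46.32) = 12.85 / 60.9269 ≈ 0.211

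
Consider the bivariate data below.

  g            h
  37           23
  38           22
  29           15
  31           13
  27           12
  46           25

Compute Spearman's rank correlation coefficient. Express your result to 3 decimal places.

0.886

Rank g: 4, 5, 2, 3, 1, 6
Rank h: 5, 4, 3, 2, 1, 6
d = rank(g) − rank(h): -1, 1, -1, 1, 0, 0; Σd² = 4
ρ = 1 − 6Σd² / [n(n²−1)] = 1 − 6×4 / (6×35) = 1 − 24/210 ≈ 0.886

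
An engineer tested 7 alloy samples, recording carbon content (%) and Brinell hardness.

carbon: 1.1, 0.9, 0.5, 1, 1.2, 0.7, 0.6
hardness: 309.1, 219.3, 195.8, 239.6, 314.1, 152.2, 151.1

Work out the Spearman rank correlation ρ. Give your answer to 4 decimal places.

Rank carbon: 6, 4, 1, 5, 7, 3, 2
Rank hardness: 6, 4, 3, 5, 7, 2, 1
d = rank(carbon) − rank(hardness): 0, 0, -2, 0, 0, 1, 1; Σd² = 6
ρ = 1 − 6Σd² / [n(n²−1)] = 1 − 6×6 / (7×48) = 1 − 36/336 ≈ 0.8929

0.8929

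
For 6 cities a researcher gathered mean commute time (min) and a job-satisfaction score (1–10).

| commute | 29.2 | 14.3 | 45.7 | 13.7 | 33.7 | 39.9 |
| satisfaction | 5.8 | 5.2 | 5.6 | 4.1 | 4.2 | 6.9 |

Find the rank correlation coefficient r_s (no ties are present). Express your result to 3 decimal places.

Rank commute: 3, 2, 6, 1, 4, 5
Rank satisfaction: 5, 3, 4, 1, 2, 6
d = rank(commute) − rank(satisfaction): -2, -1, 2, 0, 2, -1; Σd² = 14
ρ = 1 − 6Σd² / [n(n²−1)] = 1 − 6×14 / (6×35) = 1 − 84/210 ≈ 0.600

0.600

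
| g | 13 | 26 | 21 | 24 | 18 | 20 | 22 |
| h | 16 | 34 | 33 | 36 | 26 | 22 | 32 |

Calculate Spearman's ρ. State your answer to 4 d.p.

0.8929

Rank g: 1, 7, 4, 6, 2, 3, 5
Rank h: 1, 6, 5, 7, 3, 2, 4
d = rank(g) − rank(h): 0, 1, -1, -1, -1, 1, 1; Σd² = 6
ρ = 1 − 6Σd² / [n(n²−1)] = 1 − 6×6 / (7×48) = 1 − 36/336 ≈ 0.8929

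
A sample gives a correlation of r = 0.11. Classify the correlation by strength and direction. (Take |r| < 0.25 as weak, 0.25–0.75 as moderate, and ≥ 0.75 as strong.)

r = 0.11 > 0 so the relationship is positive.
|r| = 0.11, which falls in the weak range.

weak positive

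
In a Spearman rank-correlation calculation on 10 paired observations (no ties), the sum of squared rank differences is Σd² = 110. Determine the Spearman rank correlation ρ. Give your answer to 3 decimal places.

ρ = 1 − 6Σd² / [n(n²−1)] = 1 − 6×110 / (10×99)
  = 1 − 660/990 = 1 − 0.6667 ≈ 0.333

0.333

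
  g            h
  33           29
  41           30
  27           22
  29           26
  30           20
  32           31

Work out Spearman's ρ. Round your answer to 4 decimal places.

0.6571

Rank g: 5, 6, 1, 2, 3, 4
Rank h: 4, 5, 2, 3, 1, 6
d = rank(g) − rank(h): 1, 1, -1, -1, 2, -2; Σd² = 12
ρ = 1 − 6Σd² / [n(n²−1)] = 1 − 6×12 / (6×35) = 1 − 72/210 ≈ 0.6571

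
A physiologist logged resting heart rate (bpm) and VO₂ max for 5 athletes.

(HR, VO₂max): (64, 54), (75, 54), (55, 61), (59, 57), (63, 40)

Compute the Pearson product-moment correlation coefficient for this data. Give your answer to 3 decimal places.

n = 5, Σx = 316, Σy = 266, Σx² = 20196, Σy² = 14402, Σxy = 16744
nΣxy − ΣxΣy = 83720 − 84056 = -336
nΣx² − (Σx)² = 100980 − 99856 = 1124; nΣy² − (Σy)² = 72010 − 70756 = 1254
r = -336 / √(1124 × 1254) = -336 / 1187.2220 ≈ -0.283

-0.283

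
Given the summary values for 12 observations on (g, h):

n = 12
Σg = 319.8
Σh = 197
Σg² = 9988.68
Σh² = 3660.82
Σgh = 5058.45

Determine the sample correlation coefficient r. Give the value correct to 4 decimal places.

-0.2422

r = (nΣgh − ΣgΣh) / √[(nΣg² − (Σg)²)(nΣh² − (Σh)²)]
Numerator: 12×5058.45 − 319.8×197 = -2299.2
Denominator: √[(119864.16 − 102272.04)(43929.84 − 38809)] = √[17592.12 × 5120.84] = 9491.3872
r = -2299.2 / 9491.3872 ≈ -0.2422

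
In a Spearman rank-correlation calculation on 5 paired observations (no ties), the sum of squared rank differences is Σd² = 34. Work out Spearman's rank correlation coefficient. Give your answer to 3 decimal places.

ρ = 1 − 6Σd² / [n(n²−1)] = 1 − 6×34 / (5×24)
  = 1 − 204/120 = 1 − 1.7000 ≈ -0.700

-0.700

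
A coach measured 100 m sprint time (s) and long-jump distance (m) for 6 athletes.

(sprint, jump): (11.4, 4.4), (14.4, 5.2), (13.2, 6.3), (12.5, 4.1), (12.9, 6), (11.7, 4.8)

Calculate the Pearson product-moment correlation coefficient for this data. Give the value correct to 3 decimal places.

0.497

n = 6, Σx = 76.1, Σy = 30.8, Σx² = 971.11, Σy² = 161.94, Σxy = 393.01
nΣxy − ΣxΣy = 2358.06 − 2343.88 = 14.18
nΣx² − (Σx)² = 5826.66 − 5791.21 = 35.45; nΣy² − (Σy)² = 971.64 − 948.64 = 23
r = 14.18 / √(35.45 × 23) = 14.18 / 28.5543 ≈ 0.497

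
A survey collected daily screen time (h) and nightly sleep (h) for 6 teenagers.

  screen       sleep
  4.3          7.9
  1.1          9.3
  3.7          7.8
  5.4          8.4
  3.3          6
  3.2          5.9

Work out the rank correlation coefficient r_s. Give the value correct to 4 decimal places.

Rank screen: 5, 1, 4, 6, 3, 2
Rank sleep: 4, 6, 3, 5, 2, 1
d = rank(screen) − rank(sleep): 1, -5, 1, 1, 1, 1; Σd² = 30
ρ = 1 − 6Σd² / [n(n²−1)] = 1 − 6×30 / (6×35) = 1 − 180/210 ≈ 0.1429

0.1429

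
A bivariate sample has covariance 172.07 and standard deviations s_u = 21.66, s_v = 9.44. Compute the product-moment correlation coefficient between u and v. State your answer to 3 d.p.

0.842

r = Cov(u,v) / (s_u · s_v) = 172.07 / (21.66 × 9.44)
  = 172.07 / 204.4704 ≈ 0.842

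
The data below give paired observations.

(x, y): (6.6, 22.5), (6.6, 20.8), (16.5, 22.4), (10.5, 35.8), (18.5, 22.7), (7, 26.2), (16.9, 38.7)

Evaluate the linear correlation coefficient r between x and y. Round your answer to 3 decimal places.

0.247

n = 7, Σx = 82.6, Σy = 189.1, Σx² = 1146.48, Σy² = 5421.71, Σxy = 2288.66
nΣxy − ΣxΣy = 16020.62 − 15619.66 = 400.96
nΣx² − (Σx)² = 8025.36 − 6822.76 = 1202.6; nΣy² − (Σy)² = 37951.97 − 35758.81 = 2193.16
r = 400.96 / √(1202.6 × 2193.16) = 400.96 / 1624.0364 ≈ 0.247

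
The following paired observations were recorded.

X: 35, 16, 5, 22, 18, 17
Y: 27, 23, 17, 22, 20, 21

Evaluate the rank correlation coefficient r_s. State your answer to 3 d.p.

Rank X: 6, 2, 1, 5, 4, 3
Rank Y: 6, 5, 1, 4, 2, 3
d = rank(X) − rank(Y): 0, -3, 0, 1, 2, 0; Σd² = 14
ρ = 1 − 6Σd² / [n(n²−1)] = 1 − 6×14 / (6×35) = 1 − 84/210 ≈ 0.600

0.600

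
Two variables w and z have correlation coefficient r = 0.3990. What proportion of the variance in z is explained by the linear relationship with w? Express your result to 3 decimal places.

r² = (0.3990)² = 0.159

0.159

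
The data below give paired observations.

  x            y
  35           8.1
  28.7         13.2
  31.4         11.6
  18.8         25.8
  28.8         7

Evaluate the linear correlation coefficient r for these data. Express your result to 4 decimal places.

n = 5, Σx = 142.7, Σy = 65.7, Σx² = 4217.53, Σy² = 1089.05, Σxy = 1713.22
nΣxy − ΣxΣy = 8566.1 − 9375.39 = -809.29
nΣx² − (Σx)² = 21087.65 − 20363.29 = 724.36; nΣy² − (Σy)² = 5445.25 − 4316.49 = 1128.76
r = -809.29 / √(724.36 × 1128.76) = -809.29 / 904.2282 ≈ -0.8950

-0.8950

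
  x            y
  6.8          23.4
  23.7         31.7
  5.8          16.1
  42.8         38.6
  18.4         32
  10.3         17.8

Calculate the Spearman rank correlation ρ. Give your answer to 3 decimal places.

Rank x: 2, 5, 1, 6, 4, 3
Rank y: 3, 4, 1, 6, 5, 2
d = rank(x) − rank(y): -1, 1, 0, 0, -1, 1; Σd² = 4
ρ = 1 − 6Σd² / [n(n²−1)] = 1 − 6×4 / (6×35) = 1 − 24/210 ≈ 0.886

0.886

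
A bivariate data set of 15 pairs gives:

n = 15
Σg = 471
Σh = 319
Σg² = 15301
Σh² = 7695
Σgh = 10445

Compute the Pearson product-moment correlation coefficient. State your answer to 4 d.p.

0.6275

r = (nΣgh − ΣgΣh) / √[(nΣg² − (Σg)²)(nΣh² − (Σh)²)]
Numerator: 15×10445 − 471×319 = 6426
Denominator: √[(229515 − 221841)(115425 − 101761)] = √[7674 × 13664] = 10239.9969
r = 6426 / 10239.9969 ≈ 0.6275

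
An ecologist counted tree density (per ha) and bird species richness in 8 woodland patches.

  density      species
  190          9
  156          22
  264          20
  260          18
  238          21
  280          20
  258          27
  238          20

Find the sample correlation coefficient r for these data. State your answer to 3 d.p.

n = 8, Σx = 1884, Σy = 157, Σx² = 455984, Σy² = 3259, Σxy = 37426
nΣxy − ΣxΣy = 299408 − 295788 = 3620
nΣx² − (Σx)² = 3647872 − 3549456 = 98416; nΣy² − (Σy)² = 26072 − 24649 = 1423
r = 3620 / √(98416 × 1423) = 3620 / 11834.1019 ≈ 0.306

0.306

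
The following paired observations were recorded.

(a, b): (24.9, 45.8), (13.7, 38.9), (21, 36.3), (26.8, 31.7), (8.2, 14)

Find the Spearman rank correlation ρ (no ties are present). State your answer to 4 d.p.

Rank a: 4, 2, 3, 5, 1
Rank b: 5, 4, 3, 2, 1
d = rank(a) − rank(b): -1, -2, 0, 3, 0; Σd² = 14
ρ = 1 − 6Σd² / [n(n²−1)] = 1 − 6×14 / (5×24) = 1 − 84/120 ≈ 0.3000

0.3000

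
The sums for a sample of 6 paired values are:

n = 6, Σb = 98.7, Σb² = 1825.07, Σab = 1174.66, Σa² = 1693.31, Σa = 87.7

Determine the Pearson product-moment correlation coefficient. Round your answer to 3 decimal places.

r = (nΣab − ΣaΣb) / √[(nΣa² − (Σa)²)(nΣb² − (Σb)²)]
Numerator: 6×1174.66 − 87.7×98.7 = -1608.03
Denominator: √[(10159.86 − 7691.29)(10950.42 − 9741.69)] = √[2468.57 × 1208.73] = 1727.3780
r = -1608.03 / 1727.3780 ≈ -0.931

-0.931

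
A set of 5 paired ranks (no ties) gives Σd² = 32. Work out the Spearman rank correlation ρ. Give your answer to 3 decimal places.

ρ = 1 − 6Σd² / [n(n²−1)] = 1 − 6×32 / (5×24)
  = 1 − 192/120 = 1 − 1.6000 ≈ -0.600

-0.600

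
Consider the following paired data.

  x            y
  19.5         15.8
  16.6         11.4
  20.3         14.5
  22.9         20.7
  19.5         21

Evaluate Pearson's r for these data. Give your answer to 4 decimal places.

0.7323

n = 5, Σx = 98.8, Σy = 83.4, Σx² = 1972.56, Σy² = 1459.34, Σxy = 1675.22
nΣxy − ΣxΣy = 8376.1 − 8239.92 = 136.18
nΣx² − (Σx)² = 9862.8 − 9761.44 = 101.36; nΣy² − (Σy)² = 7296.7 − 6955.56 = 341.14
r = 136.18 / √(101.36 × 341.14) = 136.18 / 185.9515 ≈ 0.7323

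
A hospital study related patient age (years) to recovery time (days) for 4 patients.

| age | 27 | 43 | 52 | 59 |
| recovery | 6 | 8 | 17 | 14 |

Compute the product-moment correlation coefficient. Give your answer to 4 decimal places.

0.8464

n = 4, Σx = 181, Σy = 45, Σx² = 8763, Σy² = 585, Σxy = 2216
nΣxy − ΣxΣy = 8864 − 8145 = 719
nΣx² − (Σx)² = 35052 − 32761 = 2291; nΣy² − (Σy)² = 2340 − 2025 = 315
r = 719 / √(2291 × 315) = 719 / 849.5087 ≈ 0.8464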